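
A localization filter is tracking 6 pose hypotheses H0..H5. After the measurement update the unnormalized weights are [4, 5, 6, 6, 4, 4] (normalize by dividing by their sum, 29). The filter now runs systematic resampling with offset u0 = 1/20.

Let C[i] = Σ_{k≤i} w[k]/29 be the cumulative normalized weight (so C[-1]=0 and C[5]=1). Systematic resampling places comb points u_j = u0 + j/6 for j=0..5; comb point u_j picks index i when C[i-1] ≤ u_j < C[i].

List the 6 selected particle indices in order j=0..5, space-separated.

0 1 2 3 3 5

C = [4/29, 9/29, 15/29, 21/29, 25/29, 1]
j=0: u_0=1/20 ∈ [0, 4/29) → index 0
j=1: u_1=13/60 ∈ [4/29, 9/29) → index 1
j=2: u_2=23/60 ∈ [9/29, 15/29) → index 2
j=3: u_3=11/20 ∈ [15/29, 21/29) → index 3
j=4: u_4=43/60 ∈ [15/29, 21/29) → index 3
j=5: u_5=53/60 ∈ [25/29, 1) → index 5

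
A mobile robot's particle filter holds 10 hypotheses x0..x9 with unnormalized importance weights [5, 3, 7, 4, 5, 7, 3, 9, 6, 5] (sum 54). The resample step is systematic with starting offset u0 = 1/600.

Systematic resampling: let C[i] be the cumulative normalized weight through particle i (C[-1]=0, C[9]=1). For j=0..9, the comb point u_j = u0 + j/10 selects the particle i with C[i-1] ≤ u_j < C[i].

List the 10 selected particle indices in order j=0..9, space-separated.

0 1 2 3 4 5 6 7 8 8

C = [5/54, 4/27, 5/18, 19/54, 4/9, 31/54, 17/27, 43/54, 49/54, 1]
j=0: u_0=1/600 ∈ [0, 5/54) → index 0
j=1: u_1=61/600 ∈ [5/54, 4/27) → index 1
j=2: u_2=121/600 ∈ [4/27, 5/18) → index 2
j=3: u_3=181/600 ∈ [5/18, 19/54) → index 3
j=4: u_4=241/600 ∈ [19/54, 4/9) → index 4
j=5: u_5=301/600 ∈ [4/9, 31/54) → index 5
j=6: u_6=361/600 ∈ [31/54, 17/27) → index 6
j=7: u_7=421/600 ∈ [17/27, 43/54) → index 7
j=8: u_8=481/600 ∈ [43/54, 49/54) → index 8
j=9: u_9=541/600 ∈ [43/54, 49/54) → index 8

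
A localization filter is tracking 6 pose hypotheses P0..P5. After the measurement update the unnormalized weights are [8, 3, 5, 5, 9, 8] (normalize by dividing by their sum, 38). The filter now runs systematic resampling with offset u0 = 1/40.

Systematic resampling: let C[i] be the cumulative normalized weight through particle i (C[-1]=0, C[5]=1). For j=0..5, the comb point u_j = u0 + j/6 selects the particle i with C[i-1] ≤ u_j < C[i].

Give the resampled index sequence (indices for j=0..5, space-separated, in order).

0 0 2 3 4 5

C = [4/19, 11/38, 8/19, 21/38, 15/19, 1]
j=0: u_0=1/40 ∈ [0, 4/19) → index 0
j=1: u_1=23/120 ∈ [0, 4/19) → index 0
j=2: u_2=43/120 ∈ [11/38, 8/19) → index 2
j=3: u_3=21/40 ∈ [8/19, 21/38) → index 3
j=4: u_4=83/120 ∈ [21/38, 15/19) → index 4
j=5: u_5=103/120 ∈ [15/19, 1) → index 5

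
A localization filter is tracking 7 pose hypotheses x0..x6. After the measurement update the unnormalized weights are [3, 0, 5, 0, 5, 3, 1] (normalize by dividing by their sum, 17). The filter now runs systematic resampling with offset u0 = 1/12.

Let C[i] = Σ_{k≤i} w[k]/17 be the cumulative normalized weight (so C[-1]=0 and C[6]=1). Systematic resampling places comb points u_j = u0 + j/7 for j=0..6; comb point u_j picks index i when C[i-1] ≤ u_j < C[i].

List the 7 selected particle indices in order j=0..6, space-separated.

0 2 2 4 4 5 5

C = [3/17, 3/17, 8/17, 8/17, 13/17, 16/17, 1]
j=0: u_0=1/12 ∈ [0, 3/17) → index 0
j=1: u_1=19/84 ∈ [3/17, 8/17) → index 2
j=2: u_2=31/84 ∈ [3/17, 8/17) → index 2
j=3: u_3=43/84 ∈ [8/17, 13/17) → index 4
j=4: u_4=55/84 ∈ [8/17, 13/17) → index 4
j=5: u_5=67/84 ∈ [13/17, 16/17) → index 5
j=6: u_6=79/84 ∈ [13/17, 16/17) → index 5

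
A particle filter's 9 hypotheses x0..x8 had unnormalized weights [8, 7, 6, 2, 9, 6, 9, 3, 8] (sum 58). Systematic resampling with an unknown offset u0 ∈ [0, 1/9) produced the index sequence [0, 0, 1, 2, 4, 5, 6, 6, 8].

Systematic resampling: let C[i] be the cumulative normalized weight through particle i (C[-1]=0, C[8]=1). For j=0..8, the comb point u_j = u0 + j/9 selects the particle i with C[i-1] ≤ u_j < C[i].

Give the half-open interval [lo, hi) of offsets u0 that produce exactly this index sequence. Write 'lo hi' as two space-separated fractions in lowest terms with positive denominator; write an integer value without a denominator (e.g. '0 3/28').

0 7/261

C = [4/29, 15/58, 21/58, 23/58, 16/29, 19/29, 47/58, 25/29, 1]
j=0 picked index 0: u0 ∈ [0, 4/29)
j=1 picked index 0: u0 ∈ [-1/9, 7/261)
j=2 picked index 1: u0 ∈ [-22/261, 19/522)
j=3 picked index 2: u0 ∈ [-13/174, 5/174)
j=4 picked index 4: u0 ∈ [-25/522, 28/261)
j=5 picked index 5: u0 ∈ [-1/261, 26/261)
j=6 picked index 6: u0 ∈ [-1/87, 25/174)
j=7 picked index 6: u0 ∈ [-32/261, 17/522)
j=8 picked index 8: u0 ∈ [-7/261, 1/9)
intersection: [0, 7/261)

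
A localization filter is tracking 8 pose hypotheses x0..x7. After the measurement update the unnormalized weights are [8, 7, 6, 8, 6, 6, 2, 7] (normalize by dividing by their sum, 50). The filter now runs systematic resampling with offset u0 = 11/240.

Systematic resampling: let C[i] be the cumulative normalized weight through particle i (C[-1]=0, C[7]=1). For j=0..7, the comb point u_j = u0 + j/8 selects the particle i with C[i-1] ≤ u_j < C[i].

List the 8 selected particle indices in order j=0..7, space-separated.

0 1 1 3 3 4 5 7

C = [4/25, 3/10, 21/50, 29/50, 7/10, 41/50, 43/50, 1]
j=0: u_0=11/240 ∈ [0, 4/25) → index 0
j=1: u_1=41/240 ∈ [4/25, 3/10) → index 1
j=2: u_2=71/240 ∈ [4/25, 3/10) → index 1
j=3: u_3=101/240 ∈ [21/50, 29/50) → index 3
j=4: u_4=131/240 ∈ [21/50, 29/50) → index 3
j=5: u_5=161/240 ∈ [29/50, 7/10) → index 4
j=6: u_6=191/240 ∈ [7/10, 41/50) → index 5
j=7: u_7=221/240 ∈ [43/50, 1) → index 7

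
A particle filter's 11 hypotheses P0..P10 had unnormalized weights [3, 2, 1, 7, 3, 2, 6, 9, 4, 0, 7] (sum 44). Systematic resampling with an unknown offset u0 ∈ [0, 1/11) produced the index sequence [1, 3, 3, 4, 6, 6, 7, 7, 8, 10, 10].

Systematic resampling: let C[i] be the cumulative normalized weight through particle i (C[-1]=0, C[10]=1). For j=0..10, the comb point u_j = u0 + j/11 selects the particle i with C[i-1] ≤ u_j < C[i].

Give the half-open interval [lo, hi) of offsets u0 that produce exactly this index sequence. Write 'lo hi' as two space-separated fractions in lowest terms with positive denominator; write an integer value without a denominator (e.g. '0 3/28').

C = [3/44, 5/44, 3/22, 13/44, 4/11, 9/22, 6/11, 3/4, 37/44, 37/44, 1]
j=0 picked index 1: u0 ∈ [3/44, 5/44)
j=1 picked index 3: u0 ∈ [1/22, 9/44)
j=2 picked index 3: u0 ∈ [-1/22, 5/44)
j=3 picked index 4: u0 ∈ [1/44, 1/11)
j=4 picked index 6: u0 ∈ [1/22, 2/11)
j=5 picked index 6: u0 ∈ [-1/22, 1/11)
j=6 picked index 7: u0 ∈ [0, 9/44)
j=7 picked index 7: u0 ∈ [-1/11, 5/44)
j=8 picked index 8: u0 ∈ [1/44, 5/44)
j=9 picked index 10: u0 ∈ [1/44, 2/11)
j=10 picked index 10: u0 ∈ [-3/44, 1/11)
intersection: [3/44, 1/11)

3/44 1/11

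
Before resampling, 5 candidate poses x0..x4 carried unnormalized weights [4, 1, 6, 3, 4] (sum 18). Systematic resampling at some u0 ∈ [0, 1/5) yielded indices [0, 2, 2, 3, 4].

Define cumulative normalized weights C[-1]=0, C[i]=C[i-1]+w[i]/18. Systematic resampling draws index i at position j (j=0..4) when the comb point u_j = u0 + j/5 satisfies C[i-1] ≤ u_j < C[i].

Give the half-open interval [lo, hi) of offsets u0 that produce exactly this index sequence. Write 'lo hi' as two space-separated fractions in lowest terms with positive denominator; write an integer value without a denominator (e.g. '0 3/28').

C = [2/9, 5/18, 11/18, 7/9, 1]
j=0 picked index 0: u0 ∈ [0, 2/9)
j=1 picked index 2: u0 ∈ [7/90, 37/90)
j=2 picked index 2: u0 ∈ [-11/90, 19/90)
j=3 picked index 3: u0 ∈ [1/90, 8/45)
j=4 picked index 4: u0 ∈ [-1/45, 1/5)
intersection: [7/90, 8/45)

7/90 8/45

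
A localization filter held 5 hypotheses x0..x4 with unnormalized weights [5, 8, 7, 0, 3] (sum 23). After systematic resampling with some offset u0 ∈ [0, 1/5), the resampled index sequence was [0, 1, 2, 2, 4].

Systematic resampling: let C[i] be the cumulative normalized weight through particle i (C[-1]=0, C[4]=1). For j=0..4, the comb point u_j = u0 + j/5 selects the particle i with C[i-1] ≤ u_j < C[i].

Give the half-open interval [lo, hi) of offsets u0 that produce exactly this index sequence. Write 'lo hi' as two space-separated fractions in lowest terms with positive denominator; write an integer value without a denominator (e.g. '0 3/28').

C = [5/23, 13/23, 20/23, 20/23, 1]
j=0 picked index 0: u0 ∈ [0, 5/23)
j=1 picked index 1: u0 ∈ [2/115, 42/115)
j=2 picked index 2: u0 ∈ [19/115, 54/115)
j=3 picked index 2: u0 ∈ [-4/115, 31/115)
j=4 picked index 4: u0 ∈ [8/115, 1/5)
intersection: [19/115, 1/5)

19/115 1/5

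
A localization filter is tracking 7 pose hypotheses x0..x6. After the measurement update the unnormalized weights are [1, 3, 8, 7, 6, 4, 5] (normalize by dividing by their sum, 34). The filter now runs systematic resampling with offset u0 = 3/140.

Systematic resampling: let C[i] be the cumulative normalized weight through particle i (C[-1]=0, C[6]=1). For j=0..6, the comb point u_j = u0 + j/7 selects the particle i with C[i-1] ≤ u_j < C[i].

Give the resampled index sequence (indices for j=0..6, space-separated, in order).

0 2 2 3 4 5 6

C = [1/34, 2/17, 6/17, 19/34, 25/34, 29/34, 1]
j=0: u_0=3/140 ∈ [0, 1/34) → index 0
j=1: u_1=23/140 ∈ [2/17, 6/17) → index 2
j=2: u_2=43/140 ∈ [2/17, 6/17) → index 2
j=3: u_3=9/20 ∈ [6/17, 19/34) → index 3
j=4: u_4=83/140 ∈ [19/34, 25/34) → index 4
j=5: u_5=103/140 ∈ [25/34, 29/34) → index 5
j=6: u_6=123/140 ∈ [29/34, 1) → index 6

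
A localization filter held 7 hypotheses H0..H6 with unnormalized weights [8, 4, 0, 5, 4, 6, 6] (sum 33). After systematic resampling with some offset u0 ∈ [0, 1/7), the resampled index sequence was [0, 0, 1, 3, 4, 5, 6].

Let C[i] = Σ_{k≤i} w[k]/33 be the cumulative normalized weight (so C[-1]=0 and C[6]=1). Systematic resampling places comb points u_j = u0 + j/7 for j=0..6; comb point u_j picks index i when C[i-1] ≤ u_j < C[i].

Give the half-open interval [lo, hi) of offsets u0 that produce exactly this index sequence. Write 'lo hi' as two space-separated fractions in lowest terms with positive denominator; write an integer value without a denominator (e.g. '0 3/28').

C = [8/33, 4/11, 4/11, 17/33, 7/11, 9/11, 1]
j=0 picked index 0: u0 ∈ [0, 8/33)
j=1 picked index 0: u0 ∈ [-1/7, 23/231)
j=2 picked index 1: u0 ∈ [-10/231, 6/77)
j=3 picked index 3: u0 ∈ [-5/77, 20/231)
j=4 picked index 4: u0 ∈ [-13/231, 5/77)
j=5 picked index 5: u0 ∈ [-6/77, 8/77)
j=6 picked index 6: u0 ∈ [-3/77, 1/7)
intersection: [0, 5/77)

0 5/77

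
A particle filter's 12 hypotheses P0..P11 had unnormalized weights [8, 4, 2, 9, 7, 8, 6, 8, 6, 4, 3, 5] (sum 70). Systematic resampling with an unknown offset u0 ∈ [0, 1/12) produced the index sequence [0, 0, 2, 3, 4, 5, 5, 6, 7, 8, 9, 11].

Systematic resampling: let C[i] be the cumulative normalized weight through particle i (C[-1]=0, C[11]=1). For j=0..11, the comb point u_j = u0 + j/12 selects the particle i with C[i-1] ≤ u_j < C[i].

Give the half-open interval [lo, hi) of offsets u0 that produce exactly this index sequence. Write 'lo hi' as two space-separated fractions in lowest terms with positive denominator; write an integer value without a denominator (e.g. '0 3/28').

C = [4/35, 6/35, 1/5, 23/70, 3/7, 19/35, 22/35, 26/35, 29/35, 31/35, 13/14, 1]
j=0 picked index 0: u0 ∈ [0, 4/35)
j=1 picked index 0: u0 ∈ [-1/12, 13/420)
j=2 picked index 2: u0 ∈ [1/210, 1/30)
j=3 picked index 3: u0 ∈ [-1/20, 11/140)
j=4 picked index 4: u0 ∈ [-1/210, 2/21)
j=5 picked index 5: u0 ∈ [1/84, 53/420)
j=6 picked index 5: u0 ∈ [-1/14, 3/70)
j=7 picked index 6: u0 ∈ [-17/420, 19/420)
j=8 picked index 7: u0 ∈ [-4/105, 8/105)
j=9 picked index 8: u0 ∈ [-1/140, 11/140)
j=10 picked index 9: u0 ∈ [-1/210, 11/210)
j=11 picked index 11: u0 ∈ [1/84, 1/12)
intersection: [1/84, 13/420)

1/84 13/420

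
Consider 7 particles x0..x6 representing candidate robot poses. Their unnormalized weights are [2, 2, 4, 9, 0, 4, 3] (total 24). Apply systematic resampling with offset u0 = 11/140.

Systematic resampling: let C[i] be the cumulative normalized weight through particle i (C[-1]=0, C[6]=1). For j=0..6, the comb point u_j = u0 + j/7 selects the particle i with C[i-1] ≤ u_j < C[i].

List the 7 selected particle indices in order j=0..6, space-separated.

C = [1/12, 1/6, 1/3, 17/24, 17/24, 7/8, 1]
j=0: u_0=11/140 ∈ [0, 1/12) → index 0
j=1: u_1=31/140 ∈ [1/6, 1/3) → index 2
j=2: u_2=51/140 ∈ [1/3, 17/24) → index 3
j=3: u_3=71/140 ∈ [1/3, 17/24) → index 3
j=4: u_4=13/20 ∈ [1/3, 17/24) → index 3
j=5: u_5=111/140 ∈ [17/24, 7/8) → index 5
j=6: u_6=131/140 ∈ [7/8, 1) → index 6

0 2 3 3 3 5 6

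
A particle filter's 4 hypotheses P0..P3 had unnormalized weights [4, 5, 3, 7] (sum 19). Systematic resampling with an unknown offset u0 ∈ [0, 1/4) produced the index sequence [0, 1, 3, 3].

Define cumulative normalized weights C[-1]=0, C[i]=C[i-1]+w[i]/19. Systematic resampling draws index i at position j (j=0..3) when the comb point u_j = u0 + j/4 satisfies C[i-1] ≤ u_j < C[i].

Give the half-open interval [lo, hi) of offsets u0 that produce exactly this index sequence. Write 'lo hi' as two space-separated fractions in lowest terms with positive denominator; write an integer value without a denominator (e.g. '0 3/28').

C = [4/19, 9/19, 12/19, 1]
j=0 picked index 0: u0 ∈ [0, 4/19)
j=1 picked index 1: u0 ∈ [-3/76, 17/76)
j=2 picked index 3: u0 ∈ [5/38, 1/2)
j=3 picked index 3: u0 ∈ [-9/76, 1/4)
intersection: [5/38, 4/19)

5/38 4/19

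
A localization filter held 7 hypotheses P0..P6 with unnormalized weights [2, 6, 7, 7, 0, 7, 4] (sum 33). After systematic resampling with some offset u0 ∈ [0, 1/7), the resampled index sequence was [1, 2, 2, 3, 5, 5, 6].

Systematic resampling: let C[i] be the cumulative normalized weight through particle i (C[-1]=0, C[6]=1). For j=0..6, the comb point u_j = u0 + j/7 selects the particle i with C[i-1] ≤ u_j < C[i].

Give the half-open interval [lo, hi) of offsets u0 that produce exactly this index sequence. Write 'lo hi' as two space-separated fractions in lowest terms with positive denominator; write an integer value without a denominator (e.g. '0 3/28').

23/231 1/7

C = [2/33, 8/33, 5/11, 2/3, 2/3, 29/33, 1]
j=0 picked index 1: u0 ∈ [2/33, 8/33)
j=1 picked index 2: u0 ∈ [23/231, 24/77)
j=2 picked index 2: u0 ∈ [-10/231, 13/77)
j=3 picked index 3: u0 ∈ [2/77, 5/21)
j=4 picked index 5: u0 ∈ [2/21, 71/231)
j=5 picked index 5: u0 ∈ [-1/21, 38/231)
j=6 picked index 6: u0 ∈ [5/231, 1/7)
intersection: [23/231, 1/7)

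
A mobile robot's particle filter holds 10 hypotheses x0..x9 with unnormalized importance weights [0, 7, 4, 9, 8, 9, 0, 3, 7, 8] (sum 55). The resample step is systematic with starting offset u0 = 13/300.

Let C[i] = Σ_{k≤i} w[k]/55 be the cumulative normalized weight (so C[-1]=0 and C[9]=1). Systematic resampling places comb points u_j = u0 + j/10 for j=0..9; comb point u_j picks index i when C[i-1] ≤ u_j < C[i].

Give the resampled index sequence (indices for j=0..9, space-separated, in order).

1 2 3 3 4 5 5 8 8 9

C = [0, 7/55, 1/5, 4/11, 28/55, 37/55, 37/55, 8/11, 47/55, 1]
j=0: u_0=13/300 ∈ [0, 7/55) → index 1
j=1: u_1=43/300 ∈ [7/55, 1/5) → index 2
j=2: u_2=73/300 ∈ [1/5, 4/11) → index 3
j=3: u_3=103/300 ∈ [1/5, 4/11) → index 3
j=4: u_4=133/300 ∈ [4/11, 28/55) → index 4
j=5: u_5=163/300 ∈ [28/55, 37/55) → index 5
j=6: u_6=193/300 ∈ [28/55, 37/55) → index 5
j=7: u_7=223/300 ∈ [8/11, 47/55) → index 8
j=8: u_8=253/300 ∈ [8/11, 47/55) → index 8
j=9: u_9=283/300 ∈ [47/55, 1) → index 9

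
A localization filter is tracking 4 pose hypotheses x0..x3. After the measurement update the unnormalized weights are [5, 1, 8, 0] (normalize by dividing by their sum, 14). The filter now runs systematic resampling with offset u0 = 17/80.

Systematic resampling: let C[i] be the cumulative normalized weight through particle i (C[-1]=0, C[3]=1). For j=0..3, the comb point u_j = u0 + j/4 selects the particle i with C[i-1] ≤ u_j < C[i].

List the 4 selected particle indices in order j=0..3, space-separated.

C = [5/14, 3/7, 1, 1]
j=0: u_0=17/80 ∈ [0, 5/14) → index 0
j=1: u_1=37/80 ∈ [3/7, 1) → index 2
j=2: u_2=57/80 ∈ [3/7, 1) → index 2
j=3: u_3=77/80 ∈ [3/7, 1) → index 2

0 2 2 2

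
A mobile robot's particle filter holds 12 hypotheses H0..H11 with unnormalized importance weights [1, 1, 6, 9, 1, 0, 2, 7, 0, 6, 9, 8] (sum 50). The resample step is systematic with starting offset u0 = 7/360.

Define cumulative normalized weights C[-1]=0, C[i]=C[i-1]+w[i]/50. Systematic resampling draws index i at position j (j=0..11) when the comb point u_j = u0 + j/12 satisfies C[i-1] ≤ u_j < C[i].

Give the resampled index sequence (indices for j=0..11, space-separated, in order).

C = [1/50, 1/25, 4/25, 17/50, 9/25, 9/25, 2/5, 27/50, 27/50, 33/50, 21/25, 1]
j=0: u_0=7/360 ∈ [0, 1/50) → index 0
j=1: u_1=37/360 ∈ [1/25, 4/25) → index 2
j=2: u_2=67/360 ∈ [4/25, 17/50) → index 3
j=3: u_3=97/360 ∈ [4/25, 17/50) → index 3
j=4: u_4=127/360 ∈ [17/50, 9/25) → index 4
j=5: u_5=157/360 ∈ [2/5, 27/50) → index 7
j=6: u_6=187/360 ∈ [2/5, 27/50) → index 7
j=7: u_7=217/360 ∈ [27/50, 33/50) → index 9
j=8: u_8=247/360 ∈ [33/50, 21/25) → index 10
j=9: u_9=277/360 ∈ [33/50, 21/25) → index 10
j=10: u_10=307/360 ∈ [21/25, 1) → index 11
j=11: u_11=337/360 ∈ [21/25, 1) → index 11

0 2 3 3 4 7 7 9 10 10 11 11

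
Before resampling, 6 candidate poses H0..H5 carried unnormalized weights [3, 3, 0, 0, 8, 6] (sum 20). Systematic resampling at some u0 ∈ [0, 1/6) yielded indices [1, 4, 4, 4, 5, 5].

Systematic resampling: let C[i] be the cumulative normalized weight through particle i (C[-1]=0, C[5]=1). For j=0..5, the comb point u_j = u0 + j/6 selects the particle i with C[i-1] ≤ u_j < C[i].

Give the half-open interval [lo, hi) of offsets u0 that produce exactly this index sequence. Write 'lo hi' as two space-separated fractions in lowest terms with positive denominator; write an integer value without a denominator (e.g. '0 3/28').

C = [3/20, 3/10, 3/10, 3/10, 7/10, 1]
j=0 picked index 1: u0 ∈ [3/20, 3/10)
j=1 picked index 4: u0 ∈ [2/15, 8/15)
j=2 picked index 4: u0 ∈ [-1/30, 11/30)
j=3 picked index 4: u0 ∈ [-1/5, 1/5)
j=4 picked index 5: u0 ∈ [1/30, 1/3)
j=5 picked index 5: u0 ∈ [-2/15, 1/6)
intersection: [3/20, 1/6)

3/20 1/6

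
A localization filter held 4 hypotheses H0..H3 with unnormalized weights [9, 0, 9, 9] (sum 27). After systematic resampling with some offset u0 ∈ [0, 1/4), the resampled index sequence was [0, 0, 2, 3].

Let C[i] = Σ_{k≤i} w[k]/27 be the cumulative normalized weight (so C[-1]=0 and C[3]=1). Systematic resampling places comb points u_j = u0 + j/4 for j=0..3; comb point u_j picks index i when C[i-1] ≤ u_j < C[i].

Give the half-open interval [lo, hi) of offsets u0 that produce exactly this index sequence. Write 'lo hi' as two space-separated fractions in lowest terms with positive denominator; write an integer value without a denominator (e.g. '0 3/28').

0 1/12

C = [1/3, 1/3, 2/3, 1]
j=0 picked index 0: u0 ∈ [0, 1/3)
j=1 picked index 0: u0 ∈ [-1/4, 1/12)
j=2 picked index 2: u0 ∈ [-1/6, 1/6)
j=3 picked index 3: u0 ∈ [-1/12, 1/4)
intersection: [0, 1/12)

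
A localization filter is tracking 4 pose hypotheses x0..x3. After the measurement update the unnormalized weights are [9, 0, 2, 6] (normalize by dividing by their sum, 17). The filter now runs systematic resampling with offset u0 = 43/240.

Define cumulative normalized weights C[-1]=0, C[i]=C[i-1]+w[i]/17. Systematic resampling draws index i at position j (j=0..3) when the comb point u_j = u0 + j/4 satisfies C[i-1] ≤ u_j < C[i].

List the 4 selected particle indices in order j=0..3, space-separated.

C = [9/17, 9/17, 11/17, 1]
j=0: u_0=43/240 ∈ [0, 9/17) → index 0
j=1: u_1=103/240 ∈ [0, 9/17) → index 0
j=2: u_2=163/240 ∈ [11/17, 1) → index 3
j=3: u_3=223/240 ∈ [11/17, 1) → index 3

0 0 3 3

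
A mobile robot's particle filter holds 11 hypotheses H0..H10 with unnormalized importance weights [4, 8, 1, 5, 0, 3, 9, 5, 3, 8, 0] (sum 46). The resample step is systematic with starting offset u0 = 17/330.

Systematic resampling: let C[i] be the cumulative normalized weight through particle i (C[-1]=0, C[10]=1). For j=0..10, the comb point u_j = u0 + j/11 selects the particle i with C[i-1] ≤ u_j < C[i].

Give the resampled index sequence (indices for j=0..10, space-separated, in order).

0 1 1 3 5 6 6 7 8 9 9

C = [2/23, 6/23, 13/46, 9/23, 9/23, 21/46, 15/23, 35/46, 19/23, 1, 1]
j=0: u_0=17/330 ∈ [0, 2/23) → index 0
j=1: u_1=47/330 ∈ [2/23, 6/23) → index 1
j=2: u_2=7/30 ∈ [2/23, 6/23) → index 1
j=3: u_3=107/330 ∈ [13/46, 9/23) → index 3
j=4: u_4=137/330 ∈ [9/23, 21/46) → index 5
j=5: u_5=167/330 ∈ [21/46, 15/23) → index 6
j=6: u_6=197/330 ∈ [21/46, 15/23) → index 6
j=7: u_7=227/330 ∈ [15/23, 35/46) → index 7
j=8: u_8=257/330 ∈ [35/46, 19/23) → index 8
j=9: u_9=287/330 ∈ [19/23, 1) → index 9
j=10: u_10=317/330 ∈ [19/23, 1) → index 9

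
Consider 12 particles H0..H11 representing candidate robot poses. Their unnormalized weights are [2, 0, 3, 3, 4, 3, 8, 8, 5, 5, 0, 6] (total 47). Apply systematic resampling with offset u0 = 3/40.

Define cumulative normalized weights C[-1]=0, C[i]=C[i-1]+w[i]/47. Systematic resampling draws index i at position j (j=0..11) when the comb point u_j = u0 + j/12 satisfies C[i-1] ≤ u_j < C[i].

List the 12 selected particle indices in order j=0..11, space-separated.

2 3 4 6 6 7 7 7 8 9 11 11

C = [2/47, 2/47, 5/47, 8/47, 12/47, 15/47, 23/47, 31/47, 36/47, 41/47, 41/47, 1]
j=0: u_0=3/40 ∈ [2/47, 5/47) → index 2
j=1: u_1=19/120 ∈ [5/47, 8/47) → index 3
j=2: u_2=29/120 ∈ [8/47, 12/47) → index 4
j=3: u_3=13/40 ∈ [15/47, 23/47) → index 6
j=4: u_4=49/120 ∈ [15/47, 23/47) → index 6
j=5: u_5=59/120 ∈ [23/47, 31/47) → index 7
j=6: u_6=23/40 ∈ [23/47, 31/47) → index 7
j=7: u_7=79/120 ∈ [23/47, 31/47) → index 7
j=8: u_8=89/120 ∈ [31/47, 36/47) → index 8
j=9: u_9=33/40 ∈ [36/47, 41/47) → index 9
j=10: u_10=109/120 ∈ [41/47, 1) → index 11
j=11: u_11=119/120 ∈ [41/47, 1) → index 11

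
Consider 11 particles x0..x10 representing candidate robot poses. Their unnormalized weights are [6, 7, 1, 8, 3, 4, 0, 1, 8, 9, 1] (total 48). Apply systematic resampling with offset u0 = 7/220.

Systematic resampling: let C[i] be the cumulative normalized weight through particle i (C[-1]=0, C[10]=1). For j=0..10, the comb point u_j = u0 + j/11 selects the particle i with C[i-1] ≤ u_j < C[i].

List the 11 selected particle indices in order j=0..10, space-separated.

C = [1/8, 13/48, 7/24, 11/24, 25/48, 29/48, 29/48, 5/8, 19/24, 47/48, 1]
j=0: u_0=7/220 ∈ [0, 1/8) → index 0
j=1: u_1=27/220 ∈ [0, 1/8) → index 0
j=2: u_2=47/220 ∈ [1/8, 13/48) → index 1
j=3: u_3=67/220 ∈ [7/24, 11/24) → index 3
j=4: u_4=87/220 ∈ [7/24, 11/24) → index 3
j=5: u_5=107/220 ∈ [11/24, 25/48) → index 4
j=6: u_6=127/220 ∈ [25/48, 29/48) → index 5
j=7: u_7=147/220 ∈ [5/8, 19/24) → index 8
j=8: u_8=167/220 ∈ [5/8, 19/24) → index 8
j=9: u_9=17/20 ∈ [19/24, 47/48) → index 9
j=10: u_10=207/220 ∈ [19/24, 47/48) → index 9

0 0 1 3 3 4 5 8 8 9 9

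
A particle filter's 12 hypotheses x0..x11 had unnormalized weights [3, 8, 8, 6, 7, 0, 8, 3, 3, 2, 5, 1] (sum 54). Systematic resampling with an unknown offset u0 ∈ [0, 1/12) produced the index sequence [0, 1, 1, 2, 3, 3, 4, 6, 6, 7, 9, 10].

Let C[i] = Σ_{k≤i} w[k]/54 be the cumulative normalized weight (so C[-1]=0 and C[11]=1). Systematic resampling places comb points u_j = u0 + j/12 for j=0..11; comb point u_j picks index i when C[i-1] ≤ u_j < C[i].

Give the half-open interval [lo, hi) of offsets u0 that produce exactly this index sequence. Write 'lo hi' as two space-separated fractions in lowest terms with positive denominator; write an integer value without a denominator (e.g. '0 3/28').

C = [1/18, 11/54, 19/54, 25/54, 16/27, 16/27, 20/27, 43/54, 23/27, 8/9, 53/54, 1]
j=0 picked index 0: u0 ∈ [0, 1/18)
j=1 picked index 1: u0 ∈ [-1/36, 13/108)
j=2 picked index 1: u0 ∈ [-1/9, 1/27)
j=3 picked index 2: u0 ∈ [-5/108, 11/108)
j=4 picked index 3: u0 ∈ [1/54, 7/54)
j=5 picked index 3: u0 ∈ [-7/108, 5/108)
j=6 picked index 4: u0 ∈ [-1/27, 5/54)
j=7 picked index 6: u0 ∈ [1/108, 17/108)
j=8 picked index 6: u0 ∈ [-2/27, 2/27)
j=9 picked index 7: u0 ∈ [-1/108, 5/108)
j=10 picked index 9: u0 ∈ [1/54, 1/18)
j=11 picked index 10: u0 ∈ [-1/36, 7/108)
intersection: [1/54, 1/27)

1/54 1/27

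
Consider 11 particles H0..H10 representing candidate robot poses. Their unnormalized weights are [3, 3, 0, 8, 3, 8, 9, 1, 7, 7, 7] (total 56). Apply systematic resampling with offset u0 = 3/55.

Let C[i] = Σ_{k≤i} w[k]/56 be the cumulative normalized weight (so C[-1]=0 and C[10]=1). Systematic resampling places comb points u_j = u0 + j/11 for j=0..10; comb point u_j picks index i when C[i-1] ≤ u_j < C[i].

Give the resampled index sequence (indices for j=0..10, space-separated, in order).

C = [3/56, 3/28, 3/28, 1/4, 17/56, 25/56, 17/28, 5/8, 3/4, 7/8, 1]
j=0: u_0=3/55 ∈ [3/56, 3/28) → index 1
j=1: u_1=8/55 ∈ [3/28, 1/4) → index 3
j=2: u_2=13/55 ∈ [3/28, 1/4) → index 3
j=3: u_3=18/55 ∈ [17/56, 25/56) → index 5
j=4: u_4=23/55 ∈ [17/56, 25/56) → index 5
j=5: u_5=28/55 ∈ [25/56, 17/28) → index 6
j=6: u_6=3/5 ∈ [25/56, 17/28) → index 6
j=7: u_7=38/55 ∈ [5/8, 3/4) → index 8
j=8: u_8=43/55 ∈ [3/4, 7/8) → index 9
j=9: u_9=48/55 ∈ [3/4, 7/8) → index 9
j=10: u_10=53/55 ∈ [7/8, 1) → index 10

1 3 3 5 5 6 6 8 9 9 10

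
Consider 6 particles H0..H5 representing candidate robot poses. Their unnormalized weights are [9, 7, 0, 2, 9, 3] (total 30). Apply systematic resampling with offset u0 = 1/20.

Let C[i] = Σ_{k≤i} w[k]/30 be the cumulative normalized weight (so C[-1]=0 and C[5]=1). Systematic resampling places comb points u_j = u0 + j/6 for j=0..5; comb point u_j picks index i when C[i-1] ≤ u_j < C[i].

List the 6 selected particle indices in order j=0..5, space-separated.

0 0 1 3 4 4

C = [3/10, 8/15, 8/15, 3/5, 9/10, 1]
j=0: u_0=1/20 ∈ [0, 3/10) → index 0
j=1: u_1=13/60 ∈ [0, 3/10) → index 0
j=2: u_2=23/60 ∈ [3/10, 8/15) → index 1
j=3: u_3=11/20 ∈ [8/15, 3/5) → index 3
j=4: u_4=43/60 ∈ [3/5, 9/10) → index 4
j=5: u_5=53/60 ∈ [3/5, 9/10) → index 4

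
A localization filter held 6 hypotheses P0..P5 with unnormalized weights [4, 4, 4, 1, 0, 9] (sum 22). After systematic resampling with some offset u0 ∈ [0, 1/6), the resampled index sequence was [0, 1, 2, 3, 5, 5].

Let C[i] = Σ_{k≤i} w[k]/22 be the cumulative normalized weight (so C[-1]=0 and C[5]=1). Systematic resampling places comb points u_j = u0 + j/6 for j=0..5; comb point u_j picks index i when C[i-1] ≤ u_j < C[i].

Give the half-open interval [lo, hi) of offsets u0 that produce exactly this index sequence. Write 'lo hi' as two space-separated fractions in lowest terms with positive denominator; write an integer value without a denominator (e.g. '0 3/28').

1/22 1/11

C = [2/11, 4/11, 6/11, 13/22, 13/22, 1]
j=0 picked index 0: u0 ∈ [0, 2/11)
j=1 picked index 1: u0 ∈ [1/66, 13/66)
j=2 picked index 2: u0 ∈ [1/33, 7/33)
j=3 picked index 3: u0 ∈ [1/22, 1/11)
j=4 picked index 5: u0 ∈ [-5/66, 1/3)
j=5 picked index 5: u0 ∈ [-8/33, 1/6)
intersection: [1/22, 1/11)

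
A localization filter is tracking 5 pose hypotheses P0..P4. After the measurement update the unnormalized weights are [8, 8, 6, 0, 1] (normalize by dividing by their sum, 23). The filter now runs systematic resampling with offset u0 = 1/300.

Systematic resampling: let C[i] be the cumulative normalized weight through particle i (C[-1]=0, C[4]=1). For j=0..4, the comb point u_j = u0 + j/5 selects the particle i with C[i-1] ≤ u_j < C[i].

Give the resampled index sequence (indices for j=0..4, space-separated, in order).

0 0 1 1 2

C = [8/23, 16/23, 22/23, 22/23, 1]
j=0: u_0=1/300 ∈ [0, 8/23) → index 0
j=1: u_1=61/300 ∈ [0, 8/23) → index 0
j=2: u_2=121/300 ∈ [8/23, 16/23) → index 1
j=3: u_3=181/300 ∈ [8/23, 16/23) → index 1
j=4: u_4=241/300 ∈ [16/23, 22/23) → index 2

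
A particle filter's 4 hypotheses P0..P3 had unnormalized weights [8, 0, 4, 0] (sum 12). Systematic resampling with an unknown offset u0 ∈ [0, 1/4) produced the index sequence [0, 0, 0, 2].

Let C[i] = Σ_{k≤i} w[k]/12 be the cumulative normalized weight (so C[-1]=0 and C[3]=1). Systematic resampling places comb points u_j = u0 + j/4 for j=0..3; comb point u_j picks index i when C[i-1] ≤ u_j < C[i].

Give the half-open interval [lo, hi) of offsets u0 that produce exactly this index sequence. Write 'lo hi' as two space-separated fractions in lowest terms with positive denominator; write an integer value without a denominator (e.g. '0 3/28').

0 1/6

C = [2/3, 2/3, 1, 1]
j=0 picked index 0: u0 ∈ [0, 2/3)
j=1 picked index 0: u0 ∈ [-1/4, 5/12)
j=2 picked index 0: u0 ∈ [-1/2, 1/6)
j=3 picked index 2: u0 ∈ [-1/12, 1/4)
intersection: [0, 1/6)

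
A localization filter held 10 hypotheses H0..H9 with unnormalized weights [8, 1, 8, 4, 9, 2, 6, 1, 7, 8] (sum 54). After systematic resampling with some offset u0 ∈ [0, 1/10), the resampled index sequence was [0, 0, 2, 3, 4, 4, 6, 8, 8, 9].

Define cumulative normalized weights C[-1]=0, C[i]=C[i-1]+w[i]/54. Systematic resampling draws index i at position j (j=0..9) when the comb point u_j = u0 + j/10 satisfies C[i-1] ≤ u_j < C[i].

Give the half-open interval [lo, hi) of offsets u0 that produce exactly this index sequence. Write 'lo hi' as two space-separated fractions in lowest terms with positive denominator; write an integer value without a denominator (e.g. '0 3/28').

C = [4/27, 1/6, 17/54, 7/18, 5/9, 16/27, 19/27, 13/18, 23/27, 1]
j=0 picked index 0: u0 ∈ [0, 4/27)
j=1 picked index 0: u0 ∈ [-1/10, 13/270)
j=2 picked index 2: u0 ∈ [-1/30, 31/270)
j=3 picked index 3: u0 ∈ [2/135, 4/45)
j=4 picked index 4: u0 ∈ [-1/90, 7/45)
j=5 picked index 4: u0 ∈ [-1/9, 1/18)
j=6 picked index 6: u0 ∈ [-1/135, 14/135)
j=7 picked index 8: u0 ∈ [1/45, 41/270)
j=8 picked index 8: u0 ∈ [-7/90, 7/135)
j=9 picked index 9: u0 ∈ [-13/270, 1/10)
intersection: [1/45, 13/270)

1/45 13/270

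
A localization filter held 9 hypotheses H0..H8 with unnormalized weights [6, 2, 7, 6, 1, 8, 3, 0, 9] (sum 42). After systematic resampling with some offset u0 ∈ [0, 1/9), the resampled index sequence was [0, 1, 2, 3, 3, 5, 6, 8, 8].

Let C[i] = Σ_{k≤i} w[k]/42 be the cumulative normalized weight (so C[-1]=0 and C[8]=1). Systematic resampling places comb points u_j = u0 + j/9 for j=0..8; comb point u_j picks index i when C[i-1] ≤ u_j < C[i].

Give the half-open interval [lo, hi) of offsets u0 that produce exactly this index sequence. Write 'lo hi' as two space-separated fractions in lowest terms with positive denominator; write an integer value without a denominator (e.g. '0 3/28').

1/21 1/18

C = [1/7, 4/21, 5/14, 1/2, 11/21, 5/7, 11/14, 11/14, 1]
j=0 picked index 0: u0 ∈ [0, 1/7)
j=1 picked index 1: u0 ∈ [2/63, 5/63)
j=2 picked index 2: u0 ∈ [-2/63, 17/126)
j=3 picked index 3: u0 ∈ [1/42, 1/6)
j=4 picked index 3: u0 ∈ [-11/126, 1/18)
j=5 picked index 5: u0 ∈ [-2/63, 10/63)
j=6 picked index 6: u0 ∈ [1/21, 5/42)
j=7 picked index 8: u0 ∈ [1/126, 2/9)
j=8 picked index 8: u0 ∈ [-13/126, 1/9)
intersection: [1/21, 1/18)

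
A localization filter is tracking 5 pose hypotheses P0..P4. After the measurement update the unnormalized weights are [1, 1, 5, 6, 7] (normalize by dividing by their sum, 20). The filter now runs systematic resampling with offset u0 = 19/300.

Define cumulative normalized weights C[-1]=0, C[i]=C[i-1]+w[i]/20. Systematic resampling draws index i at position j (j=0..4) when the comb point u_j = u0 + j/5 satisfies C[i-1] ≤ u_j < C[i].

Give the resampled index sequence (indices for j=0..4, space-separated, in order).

1 2 3 4 4

C = [1/20, 1/10, 7/20, 13/20, 1]
j=0: u_0=19/300 ∈ [1/20, 1/10) → index 1
j=1: u_1=79/300 ∈ [1/10, 7/20) → index 2
j=2: u_2=139/300 ∈ [7/20, 13/20) → index 3
j=3: u_3=199/300 ∈ [13/20, 1) → index 4
j=4: u_4=259/300 ∈ [13/20, 1) → index 4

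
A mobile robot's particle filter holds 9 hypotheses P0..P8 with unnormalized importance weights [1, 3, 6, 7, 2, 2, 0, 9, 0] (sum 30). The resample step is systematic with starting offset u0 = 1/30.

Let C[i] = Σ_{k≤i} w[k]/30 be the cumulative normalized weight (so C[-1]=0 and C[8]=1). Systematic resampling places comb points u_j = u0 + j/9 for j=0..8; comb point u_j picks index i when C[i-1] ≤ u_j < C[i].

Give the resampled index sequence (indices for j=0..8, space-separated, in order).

1 2 2 3 3 4 7 7 7

C = [1/30, 2/15, 1/3, 17/30, 19/30, 7/10, 7/10, 1, 1]
j=0: u_0=1/30 ∈ [1/30, 2/15) → index 1
j=1: u_1=13/90 ∈ [2/15, 1/3) → index 2
j=2: u_2=23/90 ∈ [2/15, 1/3) → index 2
j=3: u_3=11/30 ∈ [1/3, 17/30) → index 3
j=4: u_4=43/90 ∈ [1/3, 17/30) → index 3
j=5: u_5=53/90 ∈ [17/30, 19/30) → index 4
j=6: u_6=7/10 ∈ [7/10, 1) → index 7
j=7: u_7=73/90 ∈ [7/10, 1) → index 7
j=8: u_8=83/90 ∈ [7/10, 1) → index 7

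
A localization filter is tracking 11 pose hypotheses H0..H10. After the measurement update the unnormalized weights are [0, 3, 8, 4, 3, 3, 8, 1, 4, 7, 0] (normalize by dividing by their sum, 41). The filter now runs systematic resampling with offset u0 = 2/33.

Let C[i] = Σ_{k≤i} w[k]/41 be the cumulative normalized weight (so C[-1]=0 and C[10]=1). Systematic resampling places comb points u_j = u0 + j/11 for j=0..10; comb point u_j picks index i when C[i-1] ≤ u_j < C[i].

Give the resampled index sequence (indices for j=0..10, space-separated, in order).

C = [0, 3/41, 11/41, 15/41, 18/41, 21/41, 29/41, 30/41, 34/41, 1, 1]
j=0: u_0=2/33 ∈ [0, 3/41) → index 1
j=1: u_1=5/33 ∈ [3/41, 11/41) → index 2
j=2: u_2=8/33 ∈ [3/41, 11/41) → index 2
j=3: u_3=1/3 ∈ [11/41, 15/41) → index 3
j=4: u_4=14/33 ∈ [15/41, 18/41) → index 4
j=5: u_5=17/33 ∈ [21/41, 29/41) → index 6
j=6: u_6=20/33 ∈ [21/41, 29/41) → index 6
j=7: u_7=23/33 ∈ [21/41, 29/41) → index 6
j=8: u_8=26/33 ∈ [30/41, 34/41) → index 8
j=9: u_9=29/33 ∈ [34/41, 1) → index 9
j=10: u_10=32/33 ∈ [34/41, 1) → index 9

1 2 2 3 4 6 6 6 8 9 9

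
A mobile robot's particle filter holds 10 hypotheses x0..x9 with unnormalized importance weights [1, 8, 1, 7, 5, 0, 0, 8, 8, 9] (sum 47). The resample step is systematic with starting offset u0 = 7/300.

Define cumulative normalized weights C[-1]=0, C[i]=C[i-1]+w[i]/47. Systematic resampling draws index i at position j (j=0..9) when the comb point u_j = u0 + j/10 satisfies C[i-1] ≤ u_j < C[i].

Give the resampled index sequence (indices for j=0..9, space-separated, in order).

1 1 3 3 4 7 7 8 9 9

C = [1/47, 9/47, 10/47, 17/47, 22/47, 22/47, 22/47, 30/47, 38/47, 1]
j=0: u_0=7/300 ∈ [1/47, 9/47) → index 1
j=1: u_1=37/300 ∈ [1/47, 9/47) → index 1
j=2: u_2=67/300 ∈ [10/47, 17/47) → index 3
j=3: u_3=97/300 ∈ [10/47, 17/47) → index 3
j=4: u_4=127/300 ∈ [17/47, 22/47) → index 4
j=5: u_5=157/300 ∈ [22/47, 30/47) → index 7
j=6: u_6=187/300 ∈ [22/47, 30/47) → index 7
j=7: u_7=217/300 ∈ [30/47, 38/47) → index 8
j=8: u_8=247/300 ∈ [38/47, 1) → index 9
j=9: u_9=277/300 ∈ [38/47, 1) → index 9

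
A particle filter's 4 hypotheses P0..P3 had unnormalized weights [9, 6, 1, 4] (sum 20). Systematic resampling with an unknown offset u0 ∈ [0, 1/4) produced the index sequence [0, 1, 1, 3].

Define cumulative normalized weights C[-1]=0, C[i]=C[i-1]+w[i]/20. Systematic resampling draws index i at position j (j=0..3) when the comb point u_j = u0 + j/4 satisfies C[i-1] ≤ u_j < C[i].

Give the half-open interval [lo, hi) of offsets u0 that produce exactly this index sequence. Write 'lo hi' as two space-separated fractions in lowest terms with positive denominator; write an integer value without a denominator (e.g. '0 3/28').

1/5 1/4

C = [9/20, 3/4, 4/5, 1]
j=0 picked index 0: u0 ∈ [0, 9/20)
j=1 picked index 1: u0 ∈ [1/5, 1/2)
j=2 picked index 1: u0 ∈ [-1/20, 1/4)
j=3 picked index 3: u0 ∈ [1/20, 1/4)
intersection: [1/5, 1/4)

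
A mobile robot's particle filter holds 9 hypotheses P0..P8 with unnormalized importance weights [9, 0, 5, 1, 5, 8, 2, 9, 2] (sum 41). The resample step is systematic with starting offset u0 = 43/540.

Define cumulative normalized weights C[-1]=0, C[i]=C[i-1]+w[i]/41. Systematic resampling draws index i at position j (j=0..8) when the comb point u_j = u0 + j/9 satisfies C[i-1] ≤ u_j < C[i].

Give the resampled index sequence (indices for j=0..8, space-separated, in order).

0 0 2 4 5 5 7 7 8

C = [9/41, 9/41, 14/41, 15/41, 20/41, 28/41, 30/41, 39/41, 1]
j=0: u_0=43/540 ∈ [0, 9/41) → index 0
j=1: u_1=103/540 ∈ [0, 9/41) → index 0
j=2: u_2=163/540 ∈ [9/41, 14/41) → index 2
j=3: u_3=223/540 ∈ [15/41, 20/41) → index 4
j=4: u_4=283/540 ∈ [20/41, 28/41) → index 5
j=5: u_5=343/540 ∈ [20/41, 28/41) → index 5
j=6: u_6=403/540 ∈ [30/41, 39/41) → index 7
j=7: u_7=463/540 ∈ [30/41, 39/41) → index 7
j=8: u_8=523/540 ∈ [39/41, 1) → index 8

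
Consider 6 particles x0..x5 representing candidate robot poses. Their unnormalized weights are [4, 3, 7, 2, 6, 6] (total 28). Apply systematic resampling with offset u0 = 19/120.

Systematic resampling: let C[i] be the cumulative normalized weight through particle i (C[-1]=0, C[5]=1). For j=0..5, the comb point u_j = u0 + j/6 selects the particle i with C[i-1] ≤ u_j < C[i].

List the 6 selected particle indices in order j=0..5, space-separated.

C = [1/7, 1/4, 1/2, 4/7, 11/14, 1]
j=0: u_0=19/120 ∈ [1/7, 1/4) → index 1
j=1: u_1=13/40 ∈ [1/4, 1/2) → index 2
j=2: u_2=59/120 ∈ [1/4, 1/2) → index 2
j=3: u_3=79/120 ∈ [4/7, 11/14) → index 4
j=4: u_4=33/40 ∈ [11/14, 1) → index 5
j=5: u_5=119/120 ∈ [11/14, 1) → index 5

1 2 2 4 5 5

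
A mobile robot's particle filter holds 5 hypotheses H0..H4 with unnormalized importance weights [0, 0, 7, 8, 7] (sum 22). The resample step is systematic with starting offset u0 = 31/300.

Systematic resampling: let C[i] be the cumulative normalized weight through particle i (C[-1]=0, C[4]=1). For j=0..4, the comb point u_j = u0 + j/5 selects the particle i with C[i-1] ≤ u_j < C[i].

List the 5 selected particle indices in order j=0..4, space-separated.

2 2 3 4 4

C = [0, 0, 7/22, 15/22, 1]
j=0: u_0=31/300 ∈ [0, 7/22) → index 2
j=1: u_1=91/300 ∈ [0, 7/22) → index 2
j=2: u_2=151/300 ∈ [7/22, 15/22) → index 3
j=3: u_3=211/300 ∈ [15/22, 1) → index 4
j=4: u_4=271/300 ∈ [15/22, 1) → index 4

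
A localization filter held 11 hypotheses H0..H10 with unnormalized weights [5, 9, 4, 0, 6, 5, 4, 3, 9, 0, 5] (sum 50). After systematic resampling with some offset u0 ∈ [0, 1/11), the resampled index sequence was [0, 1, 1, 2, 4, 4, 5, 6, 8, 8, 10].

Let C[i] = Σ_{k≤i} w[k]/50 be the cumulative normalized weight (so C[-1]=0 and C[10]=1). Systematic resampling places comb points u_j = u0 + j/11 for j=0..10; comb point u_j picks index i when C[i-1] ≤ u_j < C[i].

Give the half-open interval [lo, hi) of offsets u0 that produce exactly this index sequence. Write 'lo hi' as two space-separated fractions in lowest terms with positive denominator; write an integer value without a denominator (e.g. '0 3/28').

1/110 13/550

C = [1/10, 7/25, 9/25, 9/25, 12/25, 29/50, 33/50, 18/25, 9/10, 9/10, 1]
j=0 picked index 0: u0 ∈ [0, 1/10)
j=1 picked index 1: u0 ∈ [1/110, 52/275)
j=2 picked index 1: u0 ∈ [-9/110, 27/275)
j=3 picked index 2: u0 ∈ [2/275, 24/275)
j=4 picked index 4: u0 ∈ [-1/275, 32/275)
j=5 picked index 4: u0 ∈ [-26/275, 7/275)
j=6 picked index 5: u0 ∈ [-18/275, 19/550)
j=7 picked index 6: u0 ∈ [-31/550, 13/550)
j=8 picked index 8: u0 ∈ [-2/275, 19/110)
j=9 picked index 8: u0 ∈ [-27/275, 9/110)
j=10 picked index 10: u0 ∈ [-1/110, 1/11)
intersection: [1/110, 13/550)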